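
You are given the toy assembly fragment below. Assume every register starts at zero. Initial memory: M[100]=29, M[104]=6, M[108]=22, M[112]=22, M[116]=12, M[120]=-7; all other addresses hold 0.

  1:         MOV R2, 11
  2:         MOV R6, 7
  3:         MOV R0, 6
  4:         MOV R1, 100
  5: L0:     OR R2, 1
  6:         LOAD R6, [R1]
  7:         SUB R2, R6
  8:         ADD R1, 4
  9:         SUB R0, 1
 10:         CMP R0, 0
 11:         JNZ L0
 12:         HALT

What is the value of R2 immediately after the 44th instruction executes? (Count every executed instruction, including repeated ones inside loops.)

MOV R2, 11 → R2=11
MOV R6, 7 → R6=7
MOV R0, 6 → R0=6
MOV R1, 100 → R1=100
OR R2, 1 → R2=11|1=11
LOAD R6, [R1] → R6=M[100]=29
SUB R2, R6 → R2=11-29=-18
ADD R1, 4 → R1=100+4=104
SUB R0, 1 → R0=6-1=5
CMP R0, 0  (cmp 5,0)
JNZ L0: taken
OR R2, 1 → R2=(-18)|1=-17
LOAD R6, [R1] → R6=M[104]=6
SUB R2, R6 → R2=(-17)-6=-23
ADD R1, 4 → R1=104+4=108
SUB R0, 1 → R0=5-1=4
CMP R0, 0  (cmp 4,0)
JNZ L0: taken
OR R2, 1 → R2=(-23)|1=-23
LOAD R6, [R1] → R6=M[108]=22
SUB R2, R6 → R2=(-23)-22=-45
ADD R1, 4 → R1=108+4=112
SUB R0, 1 → R0=4-1=3
CMP R0, 0  (cmp 3,0)
JNZ L0: taken
OR R2, 1 → R2=(-45)|1=-45
LOAD R6, [R1] → R6=M[112]=22
SUB R2, R6 → R2=(-45)-22=-67
ADD R1, 4 → R1=112+4=116
SUB R0, 1 → R0=3-1=2
CMP R0, 0  (cmp 2,0)
JNZ L0: taken
OR R2, 1 → R2=(-67)|1=-67
LOAD R6, [R1] → R6=M[116]=12
SUB R2, R6 → R2=(-67)-12=-79
ADD R1, 4 → R1=116+4=120
SUB R0, 1 → R0=2-1=1
CMP R0, 0  (cmp 1,0)
JNZ L0: taken
OR R2, 1 → R2=(-79)|1=-79
LOAD R6, [R1] → R6=M[120]=-7
SUB R2, R6 → R2=(-79)-(-7)=-72
ADD R1, 4 → R1=120+4=124
SUB R0, 1 → R0=1-1=0
After step 44: R2 = -72.

-72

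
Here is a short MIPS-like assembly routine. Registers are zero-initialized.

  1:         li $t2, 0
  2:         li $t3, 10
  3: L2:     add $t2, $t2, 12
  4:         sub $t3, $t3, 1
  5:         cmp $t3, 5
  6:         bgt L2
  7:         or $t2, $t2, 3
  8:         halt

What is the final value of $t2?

63

li $t2, 0 → $t2=0
li $t3, 10 → $t3=10
add $t2, $t2, 12 → $t2=0+12=12
sub $t3, $t3, 1 → $t3=10-1=9
cmp $t3, 5  (cmp 9,5)
bgt L2: taken
add $t2, $t2, 12 → $t2=12+12=24
sub $t3, $t3, 1 → $t3=9-1=8
cmp $t3, 5  (cmp 8,5)
bgt L2: taken
add $t2, $t2, 12 → $t2=24+12=36
sub $t3, $t3, 1 → $t3=8-1=7
cmp $t3, 5  (cmp 7,5)
bgt L2: taken
add $t2, $t2, 12 → $t2=36+12=48
sub $t3, $t3, 1 → $t3=7-1=6
cmp $t3, 5  (cmp 6,5)
bgt L2: taken
add $t2, $t2, 12 → $t2=48+12=60
sub $t3, $t3, 1 → $t3=6-1=5
cmp $t3, 5  (cmp 5,5)
bgt L2: not taken
or $t2, $t2, 3 → $t2=60|3=63
halt.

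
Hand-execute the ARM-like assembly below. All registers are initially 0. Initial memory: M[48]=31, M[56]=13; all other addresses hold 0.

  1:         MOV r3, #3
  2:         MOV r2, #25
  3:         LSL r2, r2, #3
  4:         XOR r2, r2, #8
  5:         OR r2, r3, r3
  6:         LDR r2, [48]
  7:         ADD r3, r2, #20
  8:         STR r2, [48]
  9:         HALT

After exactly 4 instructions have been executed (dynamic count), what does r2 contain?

192

r3=3
r2=25
r2=25<<3=200
r2=200^8=192
After step 4: r2 = 192.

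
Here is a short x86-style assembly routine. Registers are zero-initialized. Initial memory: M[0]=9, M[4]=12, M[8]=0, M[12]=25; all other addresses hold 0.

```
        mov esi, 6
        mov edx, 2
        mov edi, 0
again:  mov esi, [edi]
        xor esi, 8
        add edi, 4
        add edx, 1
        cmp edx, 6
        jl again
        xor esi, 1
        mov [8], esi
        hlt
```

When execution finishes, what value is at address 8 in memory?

mov esi, 6 → esi=6
mov edx, 2 → edx=2
mov edi, 0 → edi=0
mov esi, [edi] → esi=M[0]=9
xor esi, 8 → esi=9^8=1
add edi, 4 → edi=0+4=4
add edx, 1 → edx=2+1=3
cmp edx, 6  (cmp 3,6)
jl again: taken
mov esi, [edi] → esi=M[4]=12
xor esi, 8 → esi=12^8=4
add edi, 4 → edi=4+4=8
add edx, 1 → edx=3+1=4
cmp edx, 6  (cmp 4,6)
jl again: taken
mov esi, [edi] → esi=M[8]=0
xor esi, 8 → esi=0^8=8
add edi, 4 → edi=8+4=12
add edx, 1 → edx=4+1=5
cmp edx, 6  (cmp 5,6)
jl again: taken
mov esi, [edi] → esi=M[12]=25
xor esi, 8 → esi=25^8=17
add edi, 4 → edi=12+4=16
add edx, 1 → edx=5+1=6
cmp edx, 6  (cmp 6,6)
jl again: not taken
xor esi, 1 → esi=17^1=16
mov [8], esi → M[8]=16
halt.

16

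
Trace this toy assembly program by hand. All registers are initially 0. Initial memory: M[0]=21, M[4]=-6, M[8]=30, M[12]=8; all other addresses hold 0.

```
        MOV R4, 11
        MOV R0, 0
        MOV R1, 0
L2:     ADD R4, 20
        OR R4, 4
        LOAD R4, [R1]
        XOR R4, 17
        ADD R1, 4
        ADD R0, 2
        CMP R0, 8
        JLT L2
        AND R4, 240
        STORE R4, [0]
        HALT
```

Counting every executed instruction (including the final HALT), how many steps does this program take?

38

MOV R4, 11 → R4=11
MOV R0, 0 → R0=0
MOV R1, 0 → R1=0
ADD R4, 20 → R4=11+20=31
OR R4, 4 → R4=31|4=31
LOAD R4, [R1] → R4=M[0]=21
XOR R4, 17 → R4=21^17=4
ADD R1, 4 → R1=0+4=4
ADD R0, 2 → R0=0+2=2
CMP R0, 8  (cmp 2,8)
JLT L2: taken
ADD R4, 20 → R4=4+20=24
OR R4, 4 → R4=24|4=28
LOAD R4, [R1] → R4=M[4]=-6
XOR R4, 17 → R4=(-6)^17=-21
ADD R1, 4 → R1=4+4=8
ADD R0, 2 → R0=2+2=4
CMP R0, 8  (cmp 4,8)
JLT L2: taken
ADD R4, 20 → R4=(-21)+20=-1
OR R4, 4 → R4=(-1)|4=-1
LOAD R4, [R1] → R4=M[8]=30
XOR R4, 17 → R4=30^17=15
ADD R1, 4 → R1=8+4=12
ADD R0, 2 → R0=4+2=6
CMP R0, 8  (cmp 6,8)
JLT L2: taken
ADD R4, 20 → R4=15+20=35
OR R4, 4 → R4=35|4=39
LOAD R4, [R1] → R4=M[12]=8
XOR R4, 17 → R4=8^17=25
ADD R1, 4 → R1=12+4=16
ADD R0, 2 → R0=6+2=8
CMP R0, 8  (cmp 8,8)
JLT L2: not taken
AND R4, 240 → R4=25&240=16
STORE R4, [0] → M[0]=16
halt.
Total executed instructions: 38.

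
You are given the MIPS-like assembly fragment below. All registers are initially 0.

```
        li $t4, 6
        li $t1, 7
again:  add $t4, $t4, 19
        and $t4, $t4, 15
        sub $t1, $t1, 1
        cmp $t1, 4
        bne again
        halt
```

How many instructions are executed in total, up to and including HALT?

after li $t4, 6: $t4=6
after li $t1, 7: $t1=7
after add $t4, $t4, 19: $t4=6+19=25
after and $t4, $t4, 15: $t4=25&15=9
after sub $t1, $t1, 1: $t1=7-1=6
cmp $t1, 4  (cmp 6,4)
bne again: taken
after add $t4, $t4, 19: $t4=9+19=28
after and $t4, $t4, 15: $t4=28&15=12
after sub $t1, $t1, 1: $t1=6-1=5
cmp $t1, 4  (cmp 5,4)
bne again: taken
after add $t4, $t4, 19: $t4=12+19=31
after and $t4, $t4, 15: $t4=31&15=15
after sub $t1, $t1, 1: $t1=5-1=4
cmp $t1, 4  (cmp 4,4)
bne again: not taken
halt.
Total executed instructions: 18.

18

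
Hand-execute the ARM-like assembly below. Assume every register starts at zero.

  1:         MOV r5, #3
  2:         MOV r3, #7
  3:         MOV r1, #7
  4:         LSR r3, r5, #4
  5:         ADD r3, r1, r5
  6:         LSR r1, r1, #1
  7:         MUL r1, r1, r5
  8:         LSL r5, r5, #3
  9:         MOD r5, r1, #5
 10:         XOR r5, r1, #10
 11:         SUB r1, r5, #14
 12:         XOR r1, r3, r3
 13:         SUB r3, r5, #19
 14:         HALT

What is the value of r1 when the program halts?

0

MOV r5, #3 → r5=3
MOV r3, #7 → r3=7
MOV r1, #7 → r1=7
LSR r3, r5, #4 → r3=3>>4=0
ADD r3, r1, r5 → r3=7+3=10
LSR r1, r1, #1 → r1=7>>1=3
MUL r1, r1, r5 → r1=3*3=9
LSL r5, r5, #3 → r5=3<<3=24
MOD r5, r1, #5 → r5=9%5=4
XOR r5, r1, #10 → r5=9^10=3
SUB r1, r5, #14 → r1=3-14=-11
XOR r1, r3, r3 → r1=10^10=0
SUB r3, r5, #19 → r3=3-19=-16
halt.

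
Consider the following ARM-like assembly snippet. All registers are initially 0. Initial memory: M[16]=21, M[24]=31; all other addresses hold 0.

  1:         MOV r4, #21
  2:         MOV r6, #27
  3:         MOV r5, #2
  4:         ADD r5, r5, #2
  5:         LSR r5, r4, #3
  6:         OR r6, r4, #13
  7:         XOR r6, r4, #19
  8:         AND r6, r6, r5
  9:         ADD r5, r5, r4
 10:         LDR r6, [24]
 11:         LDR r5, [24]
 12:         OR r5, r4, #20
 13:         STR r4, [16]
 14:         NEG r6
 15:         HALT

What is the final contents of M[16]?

r4=21
r6=27
r5=2
r5=2+2=4
r5=21>>3=2
r6=21|13=29
r6=21^19=6
r6=6&2=2
r5=2+21=23
r6=M[24]=31
r5=M[24]=31
r5=21|20=21
STR r4, [16] → M[16]=21
r6=-(31)=-31
halt.

21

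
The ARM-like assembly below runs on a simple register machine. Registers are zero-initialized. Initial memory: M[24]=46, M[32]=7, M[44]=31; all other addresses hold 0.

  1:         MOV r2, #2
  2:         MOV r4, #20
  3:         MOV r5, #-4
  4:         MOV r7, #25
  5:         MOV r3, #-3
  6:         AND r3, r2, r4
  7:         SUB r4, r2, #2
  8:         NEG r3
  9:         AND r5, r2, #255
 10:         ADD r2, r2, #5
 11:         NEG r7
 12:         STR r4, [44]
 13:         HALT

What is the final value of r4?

r2=2
r4=20
r5=-4
r7=25
r3=-3
r3=2&20=0
r4=2-2=0
r3=-(0)=0
r5=2&255=2
r2=2+5=7
r7=-(25)=-25
STR r4, [44] → M[44]=0
halt.

0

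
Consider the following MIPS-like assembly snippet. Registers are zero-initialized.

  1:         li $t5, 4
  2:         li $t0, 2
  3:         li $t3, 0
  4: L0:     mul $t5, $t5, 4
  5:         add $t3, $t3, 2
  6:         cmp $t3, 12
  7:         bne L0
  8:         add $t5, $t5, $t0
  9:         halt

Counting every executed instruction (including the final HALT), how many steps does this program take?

after li $t5, 4: $t5=4
after li $t0, 2: $t0=2
after li $t3, 0: $t3=0
after mul $t5, $t5, 4: $t5=4*4=16
after add $t3, $t3, 2: $t3=0+2=2
cmp $t3, 12  (cmp 2,12)
bne L0: taken
after mul $t5, $t5, 4: $t5=16*4=64
after add $t3, $t3, 2: $t3=2+2=4
cmp $t3, 12  (cmp 4,12)
bne L0: taken
after mul $t5, $t5, 4: $t5=64*4=256
after add $t3, $t3, 2: $t3=4+2=6
cmp $t3, 12  (cmp 6,12)
bne L0: taken
after mul $t5, $t5, 4: $t5=256*4=1024
after add $t3, $t3, 2: $t3=6+2=8
cmp $t3, 12  (cmp 8,12)
bne L0: taken
after mul $t5, $t5, 4: $t5=1024*4=4096
after add $t3, $t3, 2: $t3=8+2=10
cmp $t3, 12  (cmp 10,12)
bne L0: taken
after mul $t5, $t5, 4: $t5=4096*4=16384
after add $t3, $t3, 2: $t3=10+2=12
cmp $t3, 12  (cmp 12,12)
bne L0: not taken
after add $t5, $t5, $t0: $t5=16384+2=16386
halt.
Total executed instructions: 29.

29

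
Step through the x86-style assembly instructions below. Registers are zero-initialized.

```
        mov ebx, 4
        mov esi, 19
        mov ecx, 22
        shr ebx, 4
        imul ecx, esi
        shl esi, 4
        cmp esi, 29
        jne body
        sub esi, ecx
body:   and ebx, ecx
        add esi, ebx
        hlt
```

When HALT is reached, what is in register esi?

after mov ebx, 4: ebx=4
after mov esi, 19: esi=19
after mov ecx, 22: ecx=22
after shr ebx, 4: ebx=4>>4=0
after imul ecx, esi: ecx=22*19=418
after shl esi, 4: esi=19<<4=304
cmp esi, 29  (cmp 304,29)
jne body: taken
after and ebx, ecx: ebx=0&418=0
after add esi, ebx: esi=304+0=304
halt.

304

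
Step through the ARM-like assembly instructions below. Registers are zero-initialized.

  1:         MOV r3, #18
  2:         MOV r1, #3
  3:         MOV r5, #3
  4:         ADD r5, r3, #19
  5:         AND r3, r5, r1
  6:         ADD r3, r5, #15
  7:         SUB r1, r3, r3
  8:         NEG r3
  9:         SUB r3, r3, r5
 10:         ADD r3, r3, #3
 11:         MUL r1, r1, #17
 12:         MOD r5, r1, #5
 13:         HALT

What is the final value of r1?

MOV r3, #18 → r3=18
MOV r1, #3 → r1=3
MOV r5, #3 → r5=3
ADD r5, r3, #19 → r5=18+19=37
AND r3, r5, r1 → r3=37&3=1
ADD r3, r5, #15 → r3=37+15=52
SUB r1, r3, r3 → r1=52-52=0
NEG r3 → r3=-(52)=-52
SUB r3, r3, r5 → r3=(-52)-37=-89
ADD r3, r3, #3 → r3=(-89)+3=-86
MUL r1, r1, #17 → r1=0*17=0
MOD r5, r1, #5 → r5=0%5=0
halt.

0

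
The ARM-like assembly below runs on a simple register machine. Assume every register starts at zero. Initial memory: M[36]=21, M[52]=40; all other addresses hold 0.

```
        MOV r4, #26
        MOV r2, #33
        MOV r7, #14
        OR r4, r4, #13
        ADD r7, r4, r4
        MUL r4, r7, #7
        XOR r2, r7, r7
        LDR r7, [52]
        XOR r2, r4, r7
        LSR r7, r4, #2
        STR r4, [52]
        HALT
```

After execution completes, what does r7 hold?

108

r4=26
r2=33
r7=14
r4=26|13=31
r7=31+31=62
r4=62*7=434
r2=62^62=0
r7=M[52]=40
r2=434^40=410
r7=434>>2=108
STR r4, [52] → M[52]=434
halt.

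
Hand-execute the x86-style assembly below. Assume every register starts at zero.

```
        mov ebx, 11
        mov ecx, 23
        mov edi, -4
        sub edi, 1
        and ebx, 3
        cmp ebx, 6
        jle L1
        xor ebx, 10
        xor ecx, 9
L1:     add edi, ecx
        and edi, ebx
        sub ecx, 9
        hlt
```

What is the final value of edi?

2

mov ebx, 11 → ebx=11
mov ecx, 23 → ecx=23
mov edi, -4 → edi=-4
sub edi, 1 → edi=(-4)-1=-5
and ebx, 3 → ebx=11&3=3
cmp ebx, 6  (cmp 3,6)
jle L1: taken
add edi, ecx → edi=(-5)+23=18
and edi, ebx → edi=18&3=2
sub ecx, 9 → ecx=23-9=14
halt.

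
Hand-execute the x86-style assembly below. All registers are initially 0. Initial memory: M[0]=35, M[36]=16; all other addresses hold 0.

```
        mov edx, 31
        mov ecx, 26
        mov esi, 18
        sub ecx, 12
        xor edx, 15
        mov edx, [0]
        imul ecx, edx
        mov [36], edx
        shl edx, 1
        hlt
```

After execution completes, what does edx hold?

70

mov edx, 31 → edx=31
mov ecx, 26 → ecx=26
mov esi, 18 → esi=18
sub ecx, 12 → ecx=26-12=14
xor edx, 15 → edx=31^15=16
mov edx, [0] → edx=M[0]=35
imul ecx, edx → ecx=14*35=490
mov [36], edx → M[36]=35
shl edx, 1 → edx=35<<1=70
halt.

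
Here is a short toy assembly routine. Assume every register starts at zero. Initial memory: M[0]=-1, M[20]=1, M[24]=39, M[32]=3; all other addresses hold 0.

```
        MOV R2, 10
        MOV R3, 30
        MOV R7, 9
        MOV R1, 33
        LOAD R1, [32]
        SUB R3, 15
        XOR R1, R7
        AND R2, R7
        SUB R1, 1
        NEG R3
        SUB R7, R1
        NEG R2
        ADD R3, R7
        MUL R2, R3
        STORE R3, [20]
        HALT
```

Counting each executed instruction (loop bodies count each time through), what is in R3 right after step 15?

MOV R2, 10 → R2=10
MOV R3, 30 → R3=30
MOV R7, 9 → R7=9
MOV R1, 33 → R1=33
LOAD R1, [32] → R1=M[32]=3
SUB R3, 15 → R3=30-15=15
XOR R1, R7 → R1=3^9=10
AND R2, R7 → R2=10&9=8
SUB R1, 1 → R1=10-1=9
NEG R3 → R3=-(15)=-15
SUB R7, R1 → R7=9-9=0
NEG R2 → R2=-(8)=-8
ADD R3, R7 → R3=(-15)+0=-15
MUL R2, R3 → R2=(-8)*(-15)=120
STORE R3, [20] → M[20]=-15
After step 15: R3 = -15.

-15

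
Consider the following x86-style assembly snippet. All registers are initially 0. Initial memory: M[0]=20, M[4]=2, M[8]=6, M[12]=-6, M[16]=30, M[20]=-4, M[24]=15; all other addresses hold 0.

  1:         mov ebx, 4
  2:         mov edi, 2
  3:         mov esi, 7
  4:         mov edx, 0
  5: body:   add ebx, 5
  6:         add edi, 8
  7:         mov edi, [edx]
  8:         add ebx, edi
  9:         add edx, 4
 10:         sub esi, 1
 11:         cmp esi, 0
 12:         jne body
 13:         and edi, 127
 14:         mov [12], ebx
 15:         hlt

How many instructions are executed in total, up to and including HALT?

mov ebx, 4 → ebx=4
mov edi, 2 → edi=2
mov esi, 7 → esi=7
mov edx, 0 → edx=0
add ebx, 5 → ebx=4+5=9
add edi, 8 → edi=2+8=10
mov edi, [edx] → edi=M[0]=20
add ebx, edi → ebx=9+20=29
add edx, 4 → edx=0+4=4
sub esi, 1 → esi=7-1=6
cmp esi, 0  (cmp 6,0)
jne body: taken
add ebx, 5 → ebx=29+5=34
add edi, 8 → edi=20+8=28
mov edi, [edx] → edi=M[4]=2
add ebx, edi → ebx=34+2=36
add edx, 4 → edx=4+4=8
sub esi, 1 → esi=6-1=5
cmp esi, 0  (cmp 5,0)
jne body: taken
add ebx, 5 → ebx=36+5=41
add edi, 8 → edi=2+8=10
mov edi, [edx] → edi=M[8]=6
add ebx, edi → ebx=41+6=47
add edx, 4 → edx=8+4=12
sub esi, 1 → esi=5-1=4
cmp esi, 0  (cmp 4,0)
jne body: taken
add ebx, 5 → ebx=47+5=52
add edi, 8 → edi=6+8=14
mov edi, [edx] → edi=M[12]=-6
add ebx, edi → ebx=52+(-6)=46
add edx, 4 → edx=12+4=16
sub esi, 1 → esi=4-1=3
cmp esi, 0  (cmp 3,0)
jne body: taken
add ebx, 5 → ebx=46+5=51
add edi, 8 → edi=(-6)+8=2
mov edi, [edx] → edi=M[16]=30
add ebx, edi → ebx=51+30=81
add edx, 4 → edx=16+4=20
sub esi, 1 → esi=3-1=2
cmp esi, 0  (cmp 2,0)
jne body: taken
add ebx, 5 → ebx=81+5=86
add edi, 8 → edi=30+8=38
mov edi, [edx] → edi=M[20]=-4
add ebx, edi → ebx=86+(-4)=82
add edx, 4 → edx=20+4=24
sub esi, 1 → esi=2-1=1
cmp esi, 0  (cmp 1,0)
jne body: taken
add ebx, 5 → ebx=82+5=87
add edi, 8 → edi=(-4)+8=4
mov edi, [edx] → edi=M[24]=15
add ebx, edi → ebx=87+15=102
add edx, 4 → edx=24+4=28
sub esi, 1 → esi=1-1=0
cmp esi, 0  (cmp 0,0)
jne body: not taken
and edi, 127 → edi=15&127=15
mov [12], ebx → M[12]=102
halt.
Total executed instructions: 63.

63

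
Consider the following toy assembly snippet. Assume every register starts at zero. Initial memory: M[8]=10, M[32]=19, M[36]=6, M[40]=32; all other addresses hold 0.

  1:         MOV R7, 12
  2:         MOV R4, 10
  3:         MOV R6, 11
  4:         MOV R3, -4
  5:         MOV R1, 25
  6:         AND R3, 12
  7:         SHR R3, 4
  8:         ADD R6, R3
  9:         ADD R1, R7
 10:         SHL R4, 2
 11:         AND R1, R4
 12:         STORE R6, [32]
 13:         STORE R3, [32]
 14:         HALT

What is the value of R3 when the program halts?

0

R7=12
R4=10
R6=11
R3=-4
R1=25
R3=(-4)&12=12
R3=12>>4=0
R6=11+0=11
R1=25+12=37
R4=10<<2=40
R1=37&40=32
STORE R6, [32] → M[32]=11
STORE R3, [32] → M[32]=0
halt.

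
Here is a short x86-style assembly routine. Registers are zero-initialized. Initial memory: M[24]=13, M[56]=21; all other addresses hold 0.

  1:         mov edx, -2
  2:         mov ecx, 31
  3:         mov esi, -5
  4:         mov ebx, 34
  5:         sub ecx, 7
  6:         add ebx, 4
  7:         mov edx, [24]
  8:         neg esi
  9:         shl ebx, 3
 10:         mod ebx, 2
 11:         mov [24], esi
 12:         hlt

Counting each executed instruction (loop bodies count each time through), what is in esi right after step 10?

5

edx=-2
ecx=31
esi=-5
ebx=34
ecx=31-7=24
ebx=34+4=38
edx=M[24]=13
esi=-(-5)=5
ebx=38<<3=304
ebx=304%2=0
After step 10: esi = 5.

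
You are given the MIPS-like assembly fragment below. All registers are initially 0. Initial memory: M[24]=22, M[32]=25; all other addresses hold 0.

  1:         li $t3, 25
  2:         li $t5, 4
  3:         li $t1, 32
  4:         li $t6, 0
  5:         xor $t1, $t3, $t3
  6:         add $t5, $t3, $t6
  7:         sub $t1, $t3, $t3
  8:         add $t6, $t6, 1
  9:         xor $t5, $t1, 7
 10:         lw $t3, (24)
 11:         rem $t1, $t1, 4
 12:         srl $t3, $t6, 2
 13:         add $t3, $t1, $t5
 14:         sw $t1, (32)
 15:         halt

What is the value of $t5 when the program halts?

7

li $t3, 25 → $t3=25
li $t5, 4 → $t5=4
li $t1, 32 → $t1=32
li $t6, 0 → $t6=0
xor $t1, $t3, $t3 → $t1=25^25=0
add $t5, $t3, $t6 → $t5=25+0=25
sub $t1, $t3, $t3 → $t1=25-25=0
add $t6, $t6, 1 → $t6=0+1=1
xor $t5, $t1, 7 → $t5=0^7=7
lw $t3, (24) → $t3=M[24]=22
rem $t1, $t1, 4 → $t1=0%4=0
srl $t3, $t6, 2 → $t3=1>>2=0
add $t3, $t1, $t5 → $t3=0+7=7
sw $t1, (32) → M[32]=0
halt.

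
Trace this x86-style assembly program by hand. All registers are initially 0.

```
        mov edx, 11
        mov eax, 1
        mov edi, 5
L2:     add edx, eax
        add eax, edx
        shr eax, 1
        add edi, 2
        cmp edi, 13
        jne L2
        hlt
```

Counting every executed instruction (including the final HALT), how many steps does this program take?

28

edx=11
eax=1
edi=5
edx=11+1=12
eax=1+12=13
eax=13>>1=6
edi=5+2=7
cmp edi, 13  (cmp 7,13)
jne L2: taken
edx=12+6=18
eax=6+18=24
eax=24>>1=12
edi=7+2=9
cmp edi, 13  (cmp 9,13)
jne L2: taken
edx=18+12=30
eax=12+30=42
eax=42>>1=21
edi=9+2=11
cmp edi, 13  (cmp 11,13)
jne L2: taken
edx=30+21=51
eax=21+51=72
eax=72>>1=36
edi=11+2=13
cmp edi, 13  (cmp 13,13)
jne L2: not taken
halt.
Total executed instructions: 28.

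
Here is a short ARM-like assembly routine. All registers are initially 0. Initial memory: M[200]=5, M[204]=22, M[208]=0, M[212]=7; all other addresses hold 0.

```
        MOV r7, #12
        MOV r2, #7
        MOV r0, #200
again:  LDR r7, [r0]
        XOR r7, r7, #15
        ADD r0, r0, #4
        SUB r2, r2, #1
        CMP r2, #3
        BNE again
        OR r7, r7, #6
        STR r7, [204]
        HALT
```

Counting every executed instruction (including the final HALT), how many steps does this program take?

after MOV r7, #12: r7=12
after MOV r2, #7: r2=7
after MOV r0, #200: r0=200
after LDR r7, [r0]: r7=M[200]=5
after XOR r7, r7, #15: r7=5^15=10
after ADD r0, r0, #4: r0=200+4=204
after SUB r2, r2, #1: r2=7-1=6
CMP r2, #3  (cmp 6,3)
BNE again: taken
after LDR r7, [r0]: r7=M[204]=22
after XOR r7, r7, #15: r7=22^15=25
after ADD r0, r0, #4: r0=204+4=208
after SUB r2, r2, #1: r2=6-1=5
CMP r2, #3  (cmp 5,3)
BNE again: taken
after LDR r7, [r0]: r7=M[208]=0
after XOR r7, r7, #15: r7=0^15=15
after ADD r0, r0, #4: r0=208+4=212
after SUB r2, r2, #1: r2=5-1=4
CMP r2, #3  (cmp 4,3)
BNE again: taken
after LDR r7, [r0]: r7=M[212]=7
after XOR r7, r7, #15: r7=7^15=8
after ADD r0, r0, #4: r0=212+4=216
after SUB r2, r2, #1: r2=4-1=3
CMP r2, #3  (cmp 3,3)
BNE again: not taken
after OR r7, r7, #6: r7=8|6=14
STR r7, [204] → M[204]=14
halt.
Total executed instructions: 30.

30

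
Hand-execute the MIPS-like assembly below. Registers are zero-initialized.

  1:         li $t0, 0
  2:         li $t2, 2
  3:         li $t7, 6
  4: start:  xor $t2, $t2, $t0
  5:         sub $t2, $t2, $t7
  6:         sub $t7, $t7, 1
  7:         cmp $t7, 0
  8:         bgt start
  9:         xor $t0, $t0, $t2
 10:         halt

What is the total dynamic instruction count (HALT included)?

35

$t0=0
$t2=2
$t7=6
$t2=2^0=2
$t2=2-6=-4
$t7=6-1=5
cmp $t7, 0  (cmp 5,0)
bgt start: taken
$t2=(-4)^0=-4
$t2=(-4)-5=-9
$t7=5-1=4
cmp $t7, 0  (cmp 4,0)
bgt start: taken
$t2=(-9)^0=-9
$t2=(-9)-4=-13
$t7=4-1=3
cmp $t7, 0  (cmp 3,0)
bgt start: taken
$t2=(-13)^0=-13
$t2=(-13)-3=-16
$t7=3-1=2
cmp $t7, 0  (cmp 2,0)
bgt start: taken
$t2=(-16)^0=-16
$t2=(-16)-2=-18
$t7=2-1=1
cmp $t7, 0  (cmp 1,0)
bgt start: taken
$t2=(-18)^0=-18
$t2=(-18)-1=-19
$t7=1-1=0
cmp $t7, 0  (cmp 0,0)
bgt start: not taken
$t0=0^(-19)=-19
halt.
Total executed instructions: 35.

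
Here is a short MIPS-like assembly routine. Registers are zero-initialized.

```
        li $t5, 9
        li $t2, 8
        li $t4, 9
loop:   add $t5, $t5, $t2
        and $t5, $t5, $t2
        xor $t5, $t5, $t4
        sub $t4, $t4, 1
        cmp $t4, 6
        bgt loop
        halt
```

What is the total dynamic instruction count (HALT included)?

22

li $t5, 9 → $t5=9
li $t2, 8 → $t2=8
li $t4, 9 → $t4=9
add $t5, $t5, $t2 → $t5=9+8=17
and $t5, $t5, $t2 → $t5=17&8=0
xor $t5, $t5, $t4 → $t5=0^9=9
sub $t4, $t4, 1 → $t4=9-1=8
cmp $t4, 6  (cmp 8,6)
bgt loop: taken
add $t5, $t5, $t2 → $t5=9+8=17
and $t5, $t5, $t2 → $t5=17&8=0
xor $t5, $t5, $t4 → $t5=0^8=8
sub $t4, $t4, 1 → $t4=8-1=7
cmp $t4, 6  (cmp 7,6)
bgt loop: taken
add $t5, $t5, $t2 → $t5=8+8=16
and $t5, $t5, $t2 → $t5=16&8=0
xor $t5, $t5, $t4 → $t5=0^7=7
sub $t4, $t4, 1 → $t4=7-1=6
cmp $t4, 6  (cmp 6,6)
bgt loop: not taken
halt.
Total executed instructions: 22.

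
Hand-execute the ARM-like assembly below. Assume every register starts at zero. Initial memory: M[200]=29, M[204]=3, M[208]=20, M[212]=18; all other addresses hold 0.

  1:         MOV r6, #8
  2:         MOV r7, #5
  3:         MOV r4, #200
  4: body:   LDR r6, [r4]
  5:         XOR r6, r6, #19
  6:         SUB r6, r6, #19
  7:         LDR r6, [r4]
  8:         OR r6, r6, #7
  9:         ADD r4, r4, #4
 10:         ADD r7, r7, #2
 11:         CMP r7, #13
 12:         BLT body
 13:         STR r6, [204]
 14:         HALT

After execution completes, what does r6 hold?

after MOV r6, #8: r6=8
after MOV r7, #5: r7=5
after MOV r4, #200: r4=200
after LDR r6, [r4]: r6=M[200]=29
after XOR r6, r6, #19: r6=29^19=14
after SUB r6, r6, #19: r6=14-19=-5
after LDR r6, [r4]: r6=M[200]=29
after OR r6, r6, #7: r6=29|7=31
after ADD r4, r4, #4: r4=200+4=204
after ADD r7, r7, #2: r7=5+2=7
CMP r7, #13  (cmp 7,13)
BLT body: taken
after LDR r6, [r4]: r6=M[204]=3
after XOR r6, r6, #19: r6=3^19=16
after SUB r6, r6, #19: r6=16-19=-3
after LDR r6, [r4]: r6=M[204]=3
after OR r6, r6, #7: r6=3|7=7
after ADD r4, r4, #4: r4=204+4=208
after ADD r7, r7, #2: r7=7+2=9
CMP r7, #13  (cmp 9,13)
BLT body: taken
after LDR r6, [r4]: r6=M[208]=20
after XOR r6, r6, #19: r6=20^19=7
after SUB r6, r6, #19: r6=7-19=-12
after LDR r6, [r4]: r6=M[208]=20
after OR r6, r6, #7: r6=20|7=23
after ADD r4, r4, #4: r4=208+4=212
after ADD r7, r7, #2: r7=9+2=11
CMP r7, #13  (cmp 11,13)
BLT body: taken
after LDR r6, [r4]: r6=M[212]=18
after XOR r6, r6, #19: r6=18^19=1
after SUB r6, r6, #19: r6=1-19=-18
after LDR r6, [r4]: r6=M[212]=18
after OR r6, r6, #7: r6=18|7=23
after ADD r4, r4, #4: r4=212+4=216
after ADD r7, r7, #2: r7=11+2=13
CMP r7, #13  (cmp 13,13)
BLT body: not taken
STR r6, [204] → M[204]=23
halt.

23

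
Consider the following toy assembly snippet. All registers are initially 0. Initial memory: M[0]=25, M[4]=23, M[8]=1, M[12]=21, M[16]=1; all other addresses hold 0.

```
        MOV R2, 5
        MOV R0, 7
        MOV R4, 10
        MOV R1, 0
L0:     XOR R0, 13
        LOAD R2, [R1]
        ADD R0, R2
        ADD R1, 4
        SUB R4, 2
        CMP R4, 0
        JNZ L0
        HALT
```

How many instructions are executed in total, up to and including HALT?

after MOV R2, 5: R2=5
after MOV R0, 7: R0=7
after MOV R4, 10: R4=10
after MOV R1, 0: R1=0
after XOR R0, 13: R0=7^13=10
after LOAD R2, [R1]: R2=M[0]=25
after ADD R0, R2: R0=10+25=35
after ADD R1, 4: R1=0+4=4
after SUB R4, 2: R4=10-2=8
CMP R4, 0  (cmp 8,0)
JNZ L0: taken
after XOR R0, 13: R0=35^13=46
after LOAD R2, [R1]: R2=M[4]=23
after ADD R0, R2: R0=46+23=69
after ADD R1, 4: R1=4+4=8
after SUB R4, 2: R4=8-2=6
CMP R4, 0  (cmp 6,0)
JNZ L0: taken
after XOR R0, 13: R0=69^13=72
after LOAD R2, [R1]: R2=M[8]=1
after ADD R0, R2: R0=72+1=73
after ADD R1, 4: R1=8+4=12
after SUB R4, 2: R4=6-2=4
CMP R4, 0  (cmp 4,0)
JNZ L0: taken
after XOR R0, 13: R0=73^13=68
after LOAD R2, [R1]: R2=M[12]=21
after ADD R0, R2: R0=68+21=89
after ADD R1, 4: R1=12+4=16
after SUB R4, 2: R4=4-2=2
CMP R4, 0  (cmp 2,0)
JNZ L0: taken
after XOR R0, 13: R0=89^13=84
after LOAD R2, [R1]: R2=M[16]=1
after ADD R0, R2: R0=84+1=85
after ADD R1, 4: R1=16+4=20
after SUB R4, 2: R4=2-2=0
CMP R4, 0  (cmp 0,0)
JNZ L0: not taken
halt.
Total executed instructions: 40.

40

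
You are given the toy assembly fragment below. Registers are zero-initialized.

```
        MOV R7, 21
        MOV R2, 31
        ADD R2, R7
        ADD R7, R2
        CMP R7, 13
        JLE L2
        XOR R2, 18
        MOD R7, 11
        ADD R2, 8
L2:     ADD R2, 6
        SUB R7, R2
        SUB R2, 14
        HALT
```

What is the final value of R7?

-45

MOV R7, 21 → R7=21
MOV R2, 31 → R2=31
ADD R2, R7 → R2=31+21=52
ADD R7, R2 → R7=21+52=73
CMP R7, 13  (cmp 73,13)
JLE L2: not taken
XOR R2, 18 → R2=52^18=38
MOD R7, 11 → R7=73%11=7
ADD R2, 8 → R2=38+8=46
ADD R2, 6 → R2=46+6=52
SUB R7, R2 → R7=7-52=-45
SUB R2, 14 → R2=52-14=38
halt.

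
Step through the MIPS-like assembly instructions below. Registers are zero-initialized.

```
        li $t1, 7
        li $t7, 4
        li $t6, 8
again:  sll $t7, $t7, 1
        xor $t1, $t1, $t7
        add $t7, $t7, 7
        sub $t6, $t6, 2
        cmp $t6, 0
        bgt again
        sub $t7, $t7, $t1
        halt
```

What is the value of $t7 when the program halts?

$t1=7
$t7=4
$t6=8
$t7=4<<1=8
$t1=7^8=15
$t7=8+7=15
$t6=8-2=6
cmp $t6, 0  (cmp 6,0)
bgt again: taken
$t7=15<<1=30
$t1=15^30=17
$t7=30+7=37
$t6=6-2=4
cmp $t6, 0  (cmp 4,0)
bgt again: taken
$t7=37<<1=74
$t1=17^74=91
$t7=74+7=81
$t6=4-2=2
cmp $t6, 0  (cmp 2,0)
bgt again: taken
$t7=81<<1=162
$t1=91^162=249
$t7=162+7=169
$t6=2-2=0
cmp $t6, 0  (cmp 0,0)
bgt again: not taken
$t7=169-249=-80
halt.

-80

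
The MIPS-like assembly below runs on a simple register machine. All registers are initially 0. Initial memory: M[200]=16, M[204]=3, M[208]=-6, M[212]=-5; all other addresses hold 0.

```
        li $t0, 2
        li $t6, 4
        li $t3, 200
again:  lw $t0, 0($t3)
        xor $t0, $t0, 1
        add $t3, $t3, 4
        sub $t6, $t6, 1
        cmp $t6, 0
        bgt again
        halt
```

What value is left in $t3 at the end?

216

$t0=2
$t6=4
$t3=200
$t0=M[200]=16
$t0=16^1=17
$t3=200+4=204
$t6=4-1=3
cmp $t6, 0  (cmp 3,0)
bgt again: taken
$t0=M[204]=3
$t0=3^1=2
$t3=204+4=208
$t6=3-1=2
cmp $t6, 0  (cmp 2,0)
bgt again: taken
$t0=M[208]=-6
$t0=(-6)^1=-5
$t3=208+4=212
$t6=2-1=1
cmp $t6, 0  (cmp 1,0)
bgt again: taken
$t0=M[212]=-5
$t0=(-5)^1=-6
$t3=212+4=216
$t6=1-1=0
cmp $t6, 0  (cmp 0,0)
bgt again: not taken
halt.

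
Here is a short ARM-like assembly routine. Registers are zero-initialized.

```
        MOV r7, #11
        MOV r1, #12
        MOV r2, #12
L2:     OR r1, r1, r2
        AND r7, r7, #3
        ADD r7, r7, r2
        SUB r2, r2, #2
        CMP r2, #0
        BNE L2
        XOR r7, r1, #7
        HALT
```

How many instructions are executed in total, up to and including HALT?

after MOV r7, #11: r7=11
after MOV r1, #12: r1=12
after MOV r2, #12: r2=12
after OR r1, r1, r2: r1=12|12=12
after AND r7, r7, #3: r7=11&3=3
after ADD r7, r7, r2: r7=3+12=15
after SUB r2, r2, #2: r2=12-2=10
CMP r2, #0  (cmp 10,0)
BNE L2: taken
after OR r1, r1, r2: r1=12|10=14
after AND r7, r7, #3: r7=15&3=3
after ADD r7, r7, r2: r7=3+10=13
after SUB r2, r2, #2: r2=10-2=8
CMP r2, #0  (cmp 8,0)
BNE L2: taken
after OR r1, r1, r2: r1=14|8=14
after AND r7, r7, #3: r7=13&3=1
after ADD r7, r7, r2: r7=1+8=9
after SUB r2, r2, #2: r2=8-2=6
CMP r2, #0  (cmp 6,0)
BNE L2: taken
after OR r1, r1, r2: r1=14|6=14
after AND r7, r7, #3: r7=9&3=1
after ADD r7, r7, r2: r7=1+6=7
after SUB r2, r2, #2: r2=6-2=4
CMP r2, #0  (cmp 4,0)
BNE L2: taken
after OR r1, r1, r2: r1=14|4=14
after AND r7, r7, #3: r7=7&3=3
after ADD r7, r7, r2: r7=3+4=7
after SUB r2, r2, #2: r2=4-2=2
CMP r2, #0  (cmp 2,0)
BNE L2: taken
after OR r1, r1, r2: r1=14|2=14
after AND r7, r7, #3: r7=7&3=3
after ADD r7, r7, r2: r7=3+2=5
after SUB r2, r2, #2: r2=2-2=0
CMP r2, #0  (cmp 0,0)
BNE L2: not taken
after XOR r7, r1, #7: r7=14^7=9
halt.
Total executed instructions: 41.

41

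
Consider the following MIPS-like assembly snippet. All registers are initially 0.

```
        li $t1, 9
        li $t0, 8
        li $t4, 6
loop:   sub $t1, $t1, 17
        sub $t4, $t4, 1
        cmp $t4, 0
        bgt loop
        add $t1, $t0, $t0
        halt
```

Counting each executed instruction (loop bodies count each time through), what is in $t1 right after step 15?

li $t1, 9 → $t1=9
li $t0, 8 → $t0=8
li $t4, 6 → $t4=6
sub $t1, $t1, 17 → $t1=9-17=-8
sub $t4, $t4, 1 → $t4=6-1=5
cmp $t4, 0  (cmp 5,0)
bgt loop: taken
sub $t1, $t1, 17 → $t1=(-8)-17=-25
sub $t4, $t4, 1 → $t4=5-1=4
cmp $t4, 0  (cmp 4,0)
bgt loop: taken
sub $t1, $t1, 17 → $t1=(-25)-17=-42
sub $t4, $t4, 1 → $t4=4-1=3
cmp $t4, 0  (cmp 3,0)
bgt loop: taken
After step 15: $t1 = -42.

-42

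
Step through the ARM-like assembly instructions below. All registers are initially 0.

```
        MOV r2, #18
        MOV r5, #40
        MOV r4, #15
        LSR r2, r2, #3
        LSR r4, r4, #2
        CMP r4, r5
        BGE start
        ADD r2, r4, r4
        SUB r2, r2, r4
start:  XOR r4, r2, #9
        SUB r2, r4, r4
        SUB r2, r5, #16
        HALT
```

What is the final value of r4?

10

r2=18
r5=40
r4=15
r2=18>>3=2
r4=15>>2=3
CMP r4, r5  (cmp 3,40)
BGE start: not taken
r2=3+3=6
r2=6-3=3
r4=3^9=10
r2=10-10=0
r2=40-16=24
halt.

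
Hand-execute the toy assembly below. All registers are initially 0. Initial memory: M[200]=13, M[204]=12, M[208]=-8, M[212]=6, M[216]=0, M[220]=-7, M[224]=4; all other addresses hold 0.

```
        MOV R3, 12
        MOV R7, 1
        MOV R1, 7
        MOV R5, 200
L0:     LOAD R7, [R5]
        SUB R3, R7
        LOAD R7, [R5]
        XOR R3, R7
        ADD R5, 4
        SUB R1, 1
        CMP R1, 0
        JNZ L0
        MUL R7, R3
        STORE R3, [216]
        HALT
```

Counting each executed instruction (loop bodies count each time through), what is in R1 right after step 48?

MOV R3, 12 → R3=12
MOV R7, 1 → R7=1
MOV R1, 7 → R1=7
MOV R5, 200 → R5=200
LOAD R7, [R5] → R7=M[200]=13
SUB R3, R7 → R3=12-13=-1
LOAD R7, [R5] → R7=M[200]=13
XOR R3, R7 → R3=(-1)^13=-14
ADD R5, 4 → R5=200+4=204
SUB R1, 1 → R1=7-1=6
CMP R1, 0  (cmp 6,0)
JNZ L0: taken
LOAD R7, [R5] → R7=M[204]=12
SUB R3, R7 → R3=(-14)-12=-26
LOAD R7, [R5] → R7=M[204]=12
XOR R3, R7 → R3=(-26)^12=-22
ADD R5, 4 → R5=204+4=208
SUB R1, 1 → R1=6-1=5
CMP R1, 0  (cmp 5,0)
JNZ L0: taken
LOAD R7, [R5] → R7=M[208]=-8
SUB R3, R7 → R3=(-22)-(-8)=-14
LOAD R7, [R5] → R7=M[208]=-8
XOR R3, R7 → R3=(-14)^(-8)=10
ADD R5, 4 → R5=208+4=212
SUB R1, 1 → R1=5-1=4
CMP R1, 0  (cmp 4,0)
JNZ L0: taken
LOAD R7, [R5] → R7=M[212]=6
SUB R3, R7 → R3=10-6=4
LOAD R7, [R5] → R7=M[212]=6
XOR R3, R7 → R3=4^6=2
ADD R5, 4 → R5=212+4=216
SUB R1, 1 → R1=4-1=3
CMP R1, 0  (cmp 3,0)
JNZ L0: taken
LOAD R7, [R5] → R7=M[216]=0
SUB R3, R7 → R3=2-0=2
LOAD R7, [R5] → R7=M[216]=0
XOR R3, R7 → R3=2^0=2
ADD R5, 4 → R5=216+4=220
SUB R1, 1 → R1=3-1=2
CMP R1, 0  (cmp 2,0)
JNZ L0: taken
LOAD R7, [R5] → R7=M[220]=-7
SUB R3, R7 → R3=2-(-7)=9
LOAD R7, [R5] → R7=M[220]=-7
XOR R3, R7 → R3=9^(-7)=-16
After step 48: R1 = 2.

2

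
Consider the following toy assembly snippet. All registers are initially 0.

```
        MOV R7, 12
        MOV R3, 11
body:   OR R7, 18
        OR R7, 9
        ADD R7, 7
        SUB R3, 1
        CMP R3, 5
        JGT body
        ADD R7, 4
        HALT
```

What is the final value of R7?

R7=12
R3=11
R7=12|18=30
R7=30|9=31
R7=31+7=38
R3=11-1=10
CMP R3, 5  (cmp 10,5)
JGT body: taken
R7=38|18=54
R7=54|9=63
R7=63+7=70
R3=10-1=9
CMP R3, 5  (cmp 9,5)
JGT body: taken
R7=70|18=86
R7=86|9=95
R7=95+7=102
R3=9-1=8
CMP R3, 5  (cmp 8,5)
JGT body: taken
R7=102|18=118
R7=118|9=127
R7=127+7=134
R3=8-1=7
CMP R3, 5  (cmp 7,5)
JGT body: taken
R7=134|18=150
R7=150|9=159
R7=159+7=166
R3=7-1=6
CMP R3, 5  (cmp 6,5)
JGT body: taken
R7=166|18=182
R7=182|9=191
R7=191+7=198
R3=6-1=5
CMP R3, 5  (cmp 5,5)
JGT body: not taken
R7=198+4=202
halt.

202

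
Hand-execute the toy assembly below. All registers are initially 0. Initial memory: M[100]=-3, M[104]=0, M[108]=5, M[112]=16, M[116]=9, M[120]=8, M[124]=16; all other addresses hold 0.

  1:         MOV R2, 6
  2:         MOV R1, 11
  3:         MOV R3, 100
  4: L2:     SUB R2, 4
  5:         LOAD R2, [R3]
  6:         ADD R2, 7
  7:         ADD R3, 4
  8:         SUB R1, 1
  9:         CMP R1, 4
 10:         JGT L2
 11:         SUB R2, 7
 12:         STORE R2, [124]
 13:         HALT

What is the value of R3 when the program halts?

after MOV R2, 6: R2=6
after MOV R1, 11: R1=11
after MOV R3, 100: R3=100
after SUB R2, 4: R2=6-4=2
after LOAD R2, [R3]: R2=M[100]=-3
after ADD R2, 7: R2=(-3)+7=4
after ADD R3, 4: R3=100+4=104
after SUB R1, 1: R1=11-1=10
CMP R1, 4  (cmp 10,4)
JGT L2: taken
after SUB R2, 4: R2=4-4=0
after LOAD R2, [R3]: R2=M[104]=0
after ADD R2, 7: R2=0+7=7
after ADD R3, 4: R3=104+4=108
after SUB R1, 1: R1=10-1=9
CMP R1, 4  (cmp 9,4)
JGT L2: taken
after SUB R2, 4: R2=7-4=3
after LOAD R2, [R3]: R2=M[108]=5
after ADD R2, 7: R2=5+7=12
after ADD R3, 4: R3=108+4=112
after SUB R1, 1: R1=9-1=8
CMP R1, 4  (cmp 8,4)
JGT L2: taken
after SUB R2, 4: R2=12-4=8
after LOAD R2, [R3]: R2=M[112]=16
after ADD R2, 7: R2=16+7=23
after ADD R3, 4: R3=112+4=116
after SUB R1, 1: R1=8-1=7
CMP R1, 4  (cmp 7,4)
JGT L2: taken
after SUB R2, 4: R2=23-4=19
after LOAD R2, [R3]: R2=M[116]=9
after ADD R2, 7: R2=9+7=16
after ADD R3, 4: R3=116+4=120
after SUB R1, 1: R1=7-1=6
CMP R1, 4  (cmp 6,4)
JGT L2: taken
after SUB R2, 4: R2=16-4=12
after LOAD R2, [R3]: R2=M[120]=8
after ADD R2, 7: R2=8+7=15
after ADD R3, 4: R3=120+4=124
after SUB R1, 1: R1=6-1=5
CMP R1, 4  (cmp 5,4)
JGT L2: taken
after SUB R2, 4: R2=15-4=11
after LOAD R2, [R3]: R2=M[124]=16
after ADD R2, 7: R2=16+7=23
after ADD R3, 4: R3=124+4=128
after SUB R1, 1: R1=5-1=4
CMP R1, 4  (cmp 4,4)
JGT L2: not taken
after SUB R2, 7: R2=23-7=16
STORE R2, [124] → M[124]=16
halt.

128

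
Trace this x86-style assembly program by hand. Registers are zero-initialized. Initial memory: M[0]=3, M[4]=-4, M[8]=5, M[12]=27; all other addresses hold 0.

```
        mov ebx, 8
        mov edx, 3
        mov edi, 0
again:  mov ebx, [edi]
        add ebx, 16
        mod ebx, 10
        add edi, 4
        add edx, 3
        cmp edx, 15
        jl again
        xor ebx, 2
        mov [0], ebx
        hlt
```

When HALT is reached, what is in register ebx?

after mov ebx, 8: ebx=8
after mov edx, 3: edx=3
after mov edi, 0: edi=0
after mov ebx, [edi]: ebx=M[0]=3
after add ebx, 16: ebx=3+16=19
after mod ebx, 10: ebx=19%10=9
after add edi, 4: edi=0+4=4
after add edx, 3: edx=3+3=6
cmp edx, 15  (cmp 6,15)
jl again: taken
after mov ebx, [edi]: ebx=M[4]=-4
after add ebx, 16: ebx=(-4)+16=12
after mod ebx, 10: ebx=12%10=2
after add edi, 4: edi=4+4=8
after add edx, 3: edx=6+3=9
cmp edx, 15  (cmp 9,15)
jl again: taken
after mov ebx, [edi]: ebx=M[8]=5
after add ebx, 16: ebx=5+16=21
after mod ebx, 10: ebx=21%10=1
after add edi, 4: edi=8+4=12
after add edx, 3: edx=9+3=12
cmp edx, 15  (cmp 12,15)
jl again: taken
after mov ebx, [edi]: ebx=M[12]=27
after add ebx, 16: ebx=27+16=43
after mod ebx, 10: ebx=43%10=3
after add edi, 4: edi=12+4=16
after add edx, 3: edx=12+3=15
cmp edx, 15  (cmp 15,15)
jl again: not taken
after xor ebx, 2: ebx=3^2=1
mov [0], ebx → M[0]=1
halt.

1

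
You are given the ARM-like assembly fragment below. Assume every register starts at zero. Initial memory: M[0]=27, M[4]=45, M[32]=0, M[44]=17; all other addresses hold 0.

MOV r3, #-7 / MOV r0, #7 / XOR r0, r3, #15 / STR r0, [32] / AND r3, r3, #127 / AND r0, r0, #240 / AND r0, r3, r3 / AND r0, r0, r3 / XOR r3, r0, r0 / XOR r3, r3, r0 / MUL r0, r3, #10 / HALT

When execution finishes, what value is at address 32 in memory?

-10

after MOV r3, #-7: r3=-7
after MOV r0, #7: r0=7
after XOR r0, r3, #15: r0=(-7)^15=-10
STR r0, [32] → M[32]=-10
after AND r3, r3, #127: r3=(-7)&127=121
after AND r0, r0, #240: r0=(-10)&240=240
after AND r0, r3, r3: r0=121&121=121
after AND r0, r0, r3: r0=121&121=121
after XOR r3, r0, r0: r3=121^121=0
after XOR r3, r3, r0: r3=0^121=121
after MUL r0, r3, #10: r0=121*10=1210
halt.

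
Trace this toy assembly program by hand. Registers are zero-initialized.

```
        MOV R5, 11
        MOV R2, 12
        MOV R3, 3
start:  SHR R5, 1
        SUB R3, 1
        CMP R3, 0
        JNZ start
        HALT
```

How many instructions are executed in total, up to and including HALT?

R5=11
R2=12
R3=3
R5=11>>1=5
R3=3-1=2
CMP R3, 0  (cmp 2,0)
JNZ start: taken
R5=5>>1=2
R3=2-1=1
CMP R3, 0  (cmp 1,0)
JNZ start: taken
R5=2>>1=1
R3=1-1=0
CMP R3, 0  (cmp 0,0)
JNZ start: not taken
halt.
Total executed instructions: 16.

16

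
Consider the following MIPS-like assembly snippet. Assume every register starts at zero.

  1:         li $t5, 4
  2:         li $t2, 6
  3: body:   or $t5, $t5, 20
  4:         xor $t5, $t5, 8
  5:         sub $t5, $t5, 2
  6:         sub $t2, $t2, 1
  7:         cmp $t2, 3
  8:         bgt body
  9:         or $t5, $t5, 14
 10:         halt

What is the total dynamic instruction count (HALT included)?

22

li $t5, 4 → $t5=4
li $t2, 6 → $t2=6
or $t5, $t5, 20 → $t5=4|20=20
xor $t5, $t5, 8 → $t5=20^8=28
sub $t5, $t5, 2 → $t5=28-2=26
sub $t2, $t2, 1 → $t2=6-1=5
cmp $t2, 3  (cmp 5,3)
bgt body: taken
or $t5, $t5, 20 → $t5=26|20=30
xor $t5, $t5, 8 → $t5=30^8=22
sub $t5, $t5, 2 → $t5=22-2=20
sub $t2, $t2, 1 → $t2=5-1=4
cmp $t2, 3  (cmp 4,3)
bgt body: taken
or $t5, $t5, 20 → $t5=20|20=20
xor $t5, $t5, 8 → $t5=20^8=28
sub $t5, $t5, 2 → $t5=28-2=26
sub $t2, $t2, 1 → $t2=4-1=3
cmp $t2, 3  (cmp 3,3)
bgt body: not taken
or $t5, $t5, 14 → $t5=26|14=30
halt.
Total executed instructions: 22.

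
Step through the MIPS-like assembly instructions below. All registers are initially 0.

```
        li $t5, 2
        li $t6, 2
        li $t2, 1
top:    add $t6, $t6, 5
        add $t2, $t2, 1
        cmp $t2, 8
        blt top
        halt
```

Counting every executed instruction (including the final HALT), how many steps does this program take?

after li $t5, 2: $t5=2
after li $t6, 2: $t6=2
after li $t2, 1: $t2=1
after add $t6, $t6, 5: $t6=2+5=7
after add $t2, $t2, 1: $t2=1+1=2
cmp $t2, 8  (cmp 2,8)
blt top: taken
after add $t6, $t6, 5: $t6=7+5=12
after add $t2, $t2, 1: $t2=2+1=3
cmp $t2, 8  (cmp 3,8)
blt top: taken
after add $t6, $t6, 5: $t6=12+5=17
after add $t2, $t2, 1: $t2=3+1=4
cmp $t2, 8  (cmp 4,8)
blt top: taken
after add $t6, $t6, 5: $t6=17+5=22
after add $t2, $t2, 1: $t2=4+1=5
cmp $t2, 8  (cmp 5,8)
blt top: taken
after add $t6, $t6, 5: $t6=22+5=27
after add $t2, $t2, 1: $t2=5+1=6
cmp $t2, 8  (cmp 6,8)
blt top: taken
after add $t6, $t6, 5: $t6=27+5=32
after add $t2, $t2, 1: $t2=6+1=7
cmp $t2, 8  (cmp 7,8)
blt top: taken
after add $t6, $t6, 5: $t6=32+5=37
after add $t2, $t2, 1: $t2=7+1=8
cmp $t2, 8  (cmp 8,8)
blt top: not taken
halt.
Total executed instructions: 32.

32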